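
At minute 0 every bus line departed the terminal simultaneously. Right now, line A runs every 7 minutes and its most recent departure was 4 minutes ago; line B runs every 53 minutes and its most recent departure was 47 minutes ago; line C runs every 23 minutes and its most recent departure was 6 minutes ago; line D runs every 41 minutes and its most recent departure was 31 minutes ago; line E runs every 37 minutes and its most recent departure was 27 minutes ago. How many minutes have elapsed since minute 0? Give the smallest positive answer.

The moduli are pairwise coprime; N = 7·53·23·41·37 = 12944561.
N/7 = 1849223; 1849223 ≡ 5 (mod 7); 5·3 ≡ 1, so inverse 3.
N/53 = 244237; 244237 ≡ 13 (mod 53); 13·49 ≡ 1, so inverse 49.
N/23 = 562807; 562807 ≡ 20 (mod 23); 20·15 ≡ 1, so inverse 15.
N/41 = 315721; 315721 ≡ 21 (mod 41); 21·2 ≡ 1, so inverse 2.
N/37 = 349853; 349853 ≡ 18 (mod 37); 18·35 ≡ 1, so inverse 35.
t ≡ 4·1849223·3 + 47·244237·49 + 6·562807·15 + 31·315721·2 + 27·349853·35 = 985506904.
985506904 mod 12944561 = 1720268.

1720268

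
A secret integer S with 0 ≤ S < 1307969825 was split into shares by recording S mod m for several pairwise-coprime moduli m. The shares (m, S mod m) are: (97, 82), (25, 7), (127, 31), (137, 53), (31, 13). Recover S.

379030007

The moduli are pairwise coprime; N = 97·25·127·137·31 = 1307969825.
N/97 = 13484225; 13484225 ≡ 61 (mod 97); 61·35 ≡ 1, so inverse 35.
N/25 = 52318793; 52318793 ≡ 18 (mod 25); 18·7 ≡ 1, so inverse 7.
N/127 = 10298975; 10298975 ≡ 37 (mod 127); 37·103 ≡ 1, so inverse 103.
N/137 = 9547225; 9547225 ≡ 106 (mod 137); 106·53 ≡ 1, so inverse 53.
N/31 = 42192575; 42192575 ≡ 25 (mod 31); 25·5 ≡ 1, so inverse 5.
S ≡ 82·13484225·35 + 7·52318793·7 + 31·10298975·103 + 53·9547225·53 + 13·42192575·5 = 103708646182.
103708646182 mod 1307969825 = 379030007.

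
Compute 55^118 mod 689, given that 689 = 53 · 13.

484

Mod 53: 55 ≡ 2; by Fermat, exponent reduces to 118 mod 52 = 14; 2^14 ≡ 7 (mod 53).
Mod 13: 55 ≡ 3; by Fermat, exponent reduces to 118 mod 12 = 10; 3^10 ≡ 3 (mod 13).
Combine by CRT: x ≡ 7 (mod 53), x ≡ 3 (mod 13) ⇒ x ≡ 484 (mod 689).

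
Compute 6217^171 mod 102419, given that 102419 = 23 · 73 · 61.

6597

Mod 23: 6217 ≡ 7; by Fermat, exponent reduces to 171 mod 22 = 17; 7^17 ≡ 19 (mod 23).
Mod 73: 6217 ≡ 12; by Fermat, exponent reduces to 171 mod 72 = 27; 12^27 ≡ 27 (mod 73).
Mod 61: 6217 ≡ 56; by Fermat, exponent reduces to 171 mod 60 = 51; 56^51 ≡ 9 (mod 61).
Combine by CRT: x ≡ 19 (mod 23), x ≡ 27 (mod 73), x ≡ 9 (mod 61) ⇒ x ≡ 6597 (mod 102419).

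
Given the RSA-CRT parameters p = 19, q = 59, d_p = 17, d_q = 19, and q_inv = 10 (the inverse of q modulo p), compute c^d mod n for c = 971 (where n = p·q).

846

m₁ = c^(d_p) mod p: c ≡ 2 (mod 19), and 2^17 mod 19 = 10.
m₂ = c^(d_q) mod q: c ≡ 27 (mod 59), and 27^19 mod 59 = 20.
h = q_inv·(m₁ − m₂) mod p = 10·(10 − 20) mod 19 = 14.
m = m₂ + h·q = 20 + 14·59 = 846.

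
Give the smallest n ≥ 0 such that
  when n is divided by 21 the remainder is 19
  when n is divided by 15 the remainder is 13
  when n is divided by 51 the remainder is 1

gcd(21, 15) = 3 and 3 | (13 − 19), so the pair is consistent; merging gives n ≡ 103 (mod 105), where 105 = lcm(21, 15).
gcd(105, 51) = 3 and 3 | (1 − 103), so the pair is consistent; merging gives n ≡ 103 (mod 1785), where 1785 = lcm(105, 51).
The solution is unique modulo lcm(21, 15, 51) = 1785.

103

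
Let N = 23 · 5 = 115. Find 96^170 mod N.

Mod 23: 96 ≡ 4; by Fermat, exponent reduces to 170 mod 22 = 16; 4^16 ≡ 12 (mod 23).
Mod 5: 96 ≡ 1; by Fermat, exponent reduces to 170 mod 4 = 2; 1^2 ≡ 1 (mod 5).
Combine by CRT: x ≡ 12 (mod 23), x ≡ 1 (mod 5) ⇒ x ≡ 81 (mod 115).

81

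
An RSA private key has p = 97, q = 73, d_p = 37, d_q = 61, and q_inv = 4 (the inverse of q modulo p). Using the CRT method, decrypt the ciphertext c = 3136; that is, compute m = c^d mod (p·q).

m₁ = c^(d_p) mod p: c ≡ 32 (mod 97), and 32^37 mod 97 = 72.
m₂ = c^(d_q) mod q: c ≡ 70 (mod 73), and 70^61 mod 73 = 70.
h = q_inv·(m₁ − m₂) mod p = 4·(72 − 70) mod 97 = 8.
m = m₂ + h·q = 70 + 8·73 = 654.

654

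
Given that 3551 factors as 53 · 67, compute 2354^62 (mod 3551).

Mod 53: 2354 ≡ 22; by Fermat, exponent reduces to 62 mod 52 = 10; 22^10 ≡ 6 (mod 53).
Mod 67: 2354 ≡ 9; 9^62 ≡ 40 (mod 67).
Combine by CRT: x ≡ 6 (mod 53), x ≡ 40 (mod 67) ⇒ x ≡ 2921 (mod 3551).

2921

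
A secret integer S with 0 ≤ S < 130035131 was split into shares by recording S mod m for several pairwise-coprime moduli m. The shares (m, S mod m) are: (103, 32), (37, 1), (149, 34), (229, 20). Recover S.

From S ≡ 32 (mod 103) write S = 32 + 103t. Substituting into S ≡ 1 (mod 37) gives 103t ≡ 6 (mod 37), and since 29⁻¹ ≡ 23 (mod 37), t ≡ 27. Hence S ≡ 32 + 103·27 = 2813 (mod 3811).
From S ≡ 2813 (mod 3811) write S = 2813 + 3811t. Substituting into S ≡ 34 (mod 149) gives 3811t ≡ 52 (mod 149), and since 86⁻¹ ≡ 26 (mod 149), t ≡ 11. Hence S ≡ 2813 + 3811·11 = 44734 (mod 567839).
From S ≡ 44734 (mod 567839) write S = 44734 + 567839t. Substituting into S ≡ 20 (mod 229) gives 567839t ≡ 170 (mod 229), and since 148⁻¹ ≡ 147 (mod 229), t ≡ 29. Hence S ≡ 44734 + 567839·29 = 16512065 (mod 130035131).

16512065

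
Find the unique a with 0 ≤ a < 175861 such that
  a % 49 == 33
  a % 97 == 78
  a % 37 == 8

The moduli are pairwise coprime; N = 49·97·37 = 175861.
N/49 = 3589; 3589 ≡ 12 (mod 49); 12·45 ≡ 1, so inverse 45.
N/97 = 1813; 1813 ≡ 67 (mod 97); 67·42 ≡ 1, so inverse 42.
N/37 = 4753; 4753 ≡ 17 (mod 37); 17·24 ≡ 1, so inverse 24.
a ≡ 33·3589·45 + 78·1813·42 + 8·4753·24 = 12181629.
12181629 mod 175861 = 47220.

47220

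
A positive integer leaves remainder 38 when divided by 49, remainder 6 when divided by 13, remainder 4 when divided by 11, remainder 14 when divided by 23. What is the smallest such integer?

147283

Combine the congruences pairwise.
From k ≡ 38 (mod 49) write k = 38 + 49t. Substituting into k ≡ 6 (mod 13) gives 49t ≡ 7 (mod 13), and since 10⁻¹ ≡ 4 (mod 13), t ≡ 2. Hence k ≡ 38 + 49·2 = 136 (mod 637).
From k ≡ 136 (mod 637) write k = 136 + 637t. Substituting into k ≡ 4 (mod 11) gives 637t ≡ 0 (mod 11), and since 10⁻¹ ≡ 10 (mod 11), t ≡ 0. Hence k ≡ 136 + 637·0 = 136 (mod 7007).
From k ≡ 136 (mod 7007) write k = 136 + 7007t. Substituting into k ≡ 14 (mod 23) gives 7007t ≡ 16 (mod 23), and since 15⁻¹ ≡ 20 (mod 23), t ≡ 21. Hence k ≡ 136 + 7007·21 = 147283 (mod 161161).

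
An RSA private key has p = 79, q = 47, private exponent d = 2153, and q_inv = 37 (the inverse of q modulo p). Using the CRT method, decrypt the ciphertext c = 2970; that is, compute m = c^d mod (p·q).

1183

d_p = d mod (p−1) = 2153 mod 78 = 47; d_q = d mod (q−1) = 37.
m₁ = c^(d_p) mod p: c ≡ 47 (mod 79), and 47^47 mod 79 = 77.
m₂ = c^(d_q) mod q: c ≡ 9 (mod 47), and 9^37 mod 47 = 8.
h = q_inv·(m₁ − m₂) mod p = 37·(77 − 8) mod 79 = 25.
m = m₂ + h·q = 8 + 25·47 = 1183.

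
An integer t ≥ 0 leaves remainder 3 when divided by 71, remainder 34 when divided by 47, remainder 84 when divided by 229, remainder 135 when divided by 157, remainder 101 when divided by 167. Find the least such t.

15187115204

From t ≡ 3 (mod 71) write t = 3 + 71s. Substituting into t ≡ 34 (mod 47) gives 71s ≡ 31 (mod 47), and since 24⁻¹ ≡ 2 (mod 47), s ≡ 15. Hence t ≡ 3 + 71·15 = 1068 (mod 3337).
From t ≡ 1068 (mod 3337) write t = 1068 + 3337s. Substituting into t ≡ 84 (mod 229) gives 3337s ≡ 161 (mod 229), and since 131⁻¹ ≡ 7 (mod 229), s ≡ 211. Hence t ≡ 1068 + 3337·211 = 705175 (mod 764173).
From t ≡ 705175 (mod 764173) write t = 705175 + 764173s. Substituting into t ≡ 135 (mod 157) gives 764173s ≡ 47 (mod 157), and since 54⁻¹ ≡ 32 (mod 157), s ≡ 91. Hence t ≡ 705175 + 764173·91 = 70244918 (mod 119975161).
From t ≡ 70244918 (mod 119975161) write t = 70244918 + 119975161s. Substituting into t ≡ 101 (mod 167) gives 119975161s ≡ 59 (mod 167), and since 23⁻¹ ≡ 138 (mod 167), s ≡ 126. Hence t ≡ 70244918 + 119975161·126 = 15187115204 (mod 20035851887).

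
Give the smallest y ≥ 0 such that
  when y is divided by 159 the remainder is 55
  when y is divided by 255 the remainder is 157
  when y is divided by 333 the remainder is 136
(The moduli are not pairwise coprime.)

gcd(159, 255) = 3 and 3 | (157 − 55), so the pair is consistent; merging gives y ≡ 10867 (mod 13515), where 13515 = lcm(159, 255).
gcd(13515, 333) = 3 and 3 | (136 − 10867), so the pair is consistent; merging gives y ≡ 1159642 (mod 1500165), where 1500165 = lcm(13515, 333).
The solution is unique modulo lcm(159, 255, 333) = 1500165.

1159642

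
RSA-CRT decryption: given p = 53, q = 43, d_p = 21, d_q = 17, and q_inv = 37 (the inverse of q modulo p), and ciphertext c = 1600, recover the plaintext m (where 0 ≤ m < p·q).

m₁ = c^(d_p) mod p: c ≡ 10 (mod 53), and 10^21 mod 53 = 24.
m₂ = c^(d_q) mod q: c ≡ 9 (mod 43), and 9^17 mod 43 = 31.
h = q_inv·(m₁ − m₂) mod p = 37·(24 − 31) mod 53 = 6.
m = m₂ + h·q = 31 + 6·43 = 289.

289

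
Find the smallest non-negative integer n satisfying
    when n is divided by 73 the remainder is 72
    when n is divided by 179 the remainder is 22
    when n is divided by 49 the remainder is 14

133735

The moduli are pairwise coprime; M = 73·179·49 = 640283.
M/73 = 8771; 8771 ≡ 11 (mod 73); 11·20 ≡ 1, so inverse 20.
M/179 = 3577; 3577 ≡ 176 (mod 179); 176·119 ≡ 1, so inverse 119.
M/49 = 13067; 13067 ≡ 33 (mod 49); 33·3 ≡ 1, so inverse 3.
n ≡ 72·8771·20 + 22·3577·119 + 14·13067·3 = 22543640.
22543640 mod 640283 = 133735.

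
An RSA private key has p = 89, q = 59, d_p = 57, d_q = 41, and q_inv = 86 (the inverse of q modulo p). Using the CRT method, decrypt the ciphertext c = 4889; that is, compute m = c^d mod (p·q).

4002

m₁ = c^(d_p) mod p: c ≡ 83 (mod 89), and 83^57 mod 89 = 86.
m₂ = c^(d_q) mod q: c ≡ 51 (mod 59), and 51^41 mod 59 = 49.
h = q_inv·(m₁ − m₂) mod p = 86·(86 − 49) mod 89 = 67.
m = m₂ + h·q = 49 + 67·59 = 4002.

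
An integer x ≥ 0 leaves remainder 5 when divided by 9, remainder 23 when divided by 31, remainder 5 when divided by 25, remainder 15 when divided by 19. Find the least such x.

9230

The moduli are pairwise coprime; N = 9·31·25·19 = 132525.
N/9 = 14725; 14725 ≡ 1 (mod 9), inverse 1.
N/31 = 4275; 4275 ≡ 28 (mod 31); 28·10 ≡ 1, so inverse 10.
N/25 = 5301; 5301 ≡ 1 (mod 25), inverse 1.
N/19 = 6975; 6975 ≡ 2 (mod 19); 2·10 ≡ 1, so inverse 10.
x ≡ 5·14725·1 + 23·4275·10 + 5·5301·1 + 15·6975·10 = 2129630.
2129630 mod 132525 = 9230.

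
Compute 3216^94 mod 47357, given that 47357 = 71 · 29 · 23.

Mod 71: 3216 ≡ 21; by Fermat, exponent reduces to 94 mod 70 = 24; 21^24 ≡ 8 (mod 71).
Mod 29: 3216 ≡ 26; by Fermat, exponent reduces to 94 mod 28 = 10; 26^10 ≡ 5 (mod 29).
Mod 23: 3216 ≡ 19; by Fermat, exponent reduces to 94 mod 22 = 6; 19^6 ≡ 2 (mod 23).
Combine by CRT: x ≡ 8 (mod 71), x ≡ 5 (mod 29), x ≡ 2 (mod 23) ⇒ x ≡ 6327 (mod 47357).

6327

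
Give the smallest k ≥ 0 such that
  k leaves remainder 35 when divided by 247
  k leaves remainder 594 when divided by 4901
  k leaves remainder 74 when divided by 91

Combine the congruences pairwise.
gcd(247, 4901) = 13 and 13 | (594 − 35), so the pair is consistent; merging gives k ≡ 39802 (mod 93119), where 93119 = lcm(247, 4901).
gcd(93119, 91) = 13 and 13 | (74 − 39802), so the pair is consistent; merging gives k ≡ 505397 (mod 651833), where 651833 = lcm(93119, 91).
The solution is unique modulo lcm(247, 4901, 91) = 651833.

505397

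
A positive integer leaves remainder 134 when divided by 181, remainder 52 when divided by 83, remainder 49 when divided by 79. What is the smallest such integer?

The moduli are pairwise coprime; N = 181·83·79 = 1186817.
N/181 = 6557; 6557 ≡ 41 (mod 181); 41·53 ≡ 1, so inverse 53.
N/83 = 14299; 14299 ≡ 23 (mod 83); 23·65 ≡ 1, so inverse 65.
N/79 = 15023; 15023 ≡ 13 (mod 79); 13·73 ≡ 1, so inverse 73.
t ≡ 134·6557·53 + 52·14299·65 + 49·15023·73 = 148635705.
148635705 mod 1186817 = 283580.

283580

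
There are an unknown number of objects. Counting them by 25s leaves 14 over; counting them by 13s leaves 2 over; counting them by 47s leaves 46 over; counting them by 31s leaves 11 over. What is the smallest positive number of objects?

Combine the congruences pairwise.
From N ≡ 14 (mod 25) write N = 14 + 25t. Substituting into N ≡ 2 (mod 13) gives 25t ≡ 1 (mod 13), and since 12⁻¹ ≡ 12 (mod 13), t ≡ 12. Hence N ≡ 14 + 25·12 = 314 (mod 325).
From N ≡ 314 (mod 325) write N = 314 + 325t. Substituting into N ≡ 46 (mod 47) gives 325t ≡ 14 (mod 47), and since 43⁻¹ ≡ 35 (mod 47), t ≡ 20. Hence N ≡ 314 + 325·20 = 6814 (mod 15275).
From N ≡ 6814 (mod 15275) write N = 6814 + 15275t. Substituting into N ≡ 11 (mod 31) gives 15275t ≡ 17 (mod 31), and since 23⁻¹ ≡ 27 (mod 31), t ≡ 25. Hence N ≡ 6814 + 15275·25 = 388689 (mod 473525).

388689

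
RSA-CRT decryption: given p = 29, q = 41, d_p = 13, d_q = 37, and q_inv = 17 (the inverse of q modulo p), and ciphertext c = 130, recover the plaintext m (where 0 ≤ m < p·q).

m₁ = c^(d_p) mod p: c ≡ 14 (mod 29), and 14^13 mod 29 = 2.
m₂ = c^(d_q) mod q: c ≡ 7 (mod 41), and 7^37 mod 41 = 11.
h = q_inv·(m₁ − m₂) mod p = 17·(2 − 11) mod 29 = 21.
m = m₂ + h·q = 11 + 21·41 = 872.

872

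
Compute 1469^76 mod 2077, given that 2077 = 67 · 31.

174

Mod 67: 1469 ≡ 62; by Fermat, exponent reduces to 76 mod 66 = 10; 62^10 ≡ 40 (mod 67).
Mod 31: 1469 ≡ 12; by Fermat, exponent reduces to 76 mod 30 = 16; 12^16 ≡ 19 (mod 31).
Combine by CRT: x ≡ 40 (mod 67), x ≡ 19 (mod 31) ⇒ x ≡ 174 (mod 2077).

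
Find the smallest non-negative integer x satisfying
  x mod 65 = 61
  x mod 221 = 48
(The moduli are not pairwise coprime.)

711

gcd(65, 221) = 13 and 13 | (48 − 61), so the pair is consistent; merging gives x ≡ 711 (mod 1105), where 1105 = lcm(65, 221).
The solution is unique modulo lcm(65, 221) = 1105.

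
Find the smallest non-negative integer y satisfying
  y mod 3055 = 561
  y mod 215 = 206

49441

Combine the congruences pairwise.
gcd(3055, 215) = 5 and 5 | (206 − 561), so the pair is consistent; merging gives y ≡ 49441 (mod 131365), where 131365 = lcm(3055, 215).
The solution is unique modulo lcm(3055, 215) = 131365.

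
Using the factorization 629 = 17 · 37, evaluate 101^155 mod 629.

492

Mod 17: 101 ≡ 16; by Fermat, exponent reduces to 155 mod 16 = 11; 16^11 ≡ 16 (mod 17).
Mod 37: 101 ≡ 27; by Fermat, exponent reduces to 155 mod 36 = 11; 27^11 ≡ 11 (mod 37).
Combine by CRT: x ≡ 16 (mod 17), x ≡ 11 (mod 37) ⇒ x ≡ 492 (mod 629).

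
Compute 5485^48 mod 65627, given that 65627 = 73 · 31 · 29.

Mod 73: 5485 ≡ 10; 10^48 ≡ 1 (mod 73).
Mod 31: 5485 ≡ 29; by Fermat, exponent reduces to 48 mod 30 = 18; 29^18 ≡ 8 (mod 31).
Mod 29: 5485 ≡ 4; by Fermat, exponent reduces to 48 mod 28 = 20; 4^20 ≡ 7 (mod 29).
Combine by CRT: x ≡ 1 (mod 73), x ≡ 8 (mod 31), x ≡ 7 (mod 29) ⇒ x ≡ 51685 (mod 65627).

51685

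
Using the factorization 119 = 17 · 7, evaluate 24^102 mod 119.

Mod 17: 24 ≡ 7; by Fermat, exponent reduces to 102 mod 16 = 6; 7^6 ≡ 9 (mod 17).
Mod 7: 24 ≡ 3; since 6 | 102, by Fermat 3^102 ≡ 1 (mod 7).
Combine by CRT: x ≡ 9 (mod 17), x ≡ 1 (mod 7) ⇒ x ≡ 43 (mod 119).

43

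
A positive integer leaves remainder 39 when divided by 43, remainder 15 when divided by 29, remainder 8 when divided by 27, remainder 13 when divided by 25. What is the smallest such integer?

725363

The moduli are pairwise coprime; M = 43·29·27·25 = 841725.
M/43 = 19575; 19575 ≡ 10 (mod 43); 10·13 ≡ 1, so inverse 13.
M/29 = 29025; 29025 ≡ 25 (mod 29); 25·7 ≡ 1, so inverse 7.
M/27 = 31175; 31175 ≡ 17 (mod 27); 17·8 ≡ 1, so inverse 8.
M/25 = 33669; 33669 ≡ 19 (mod 25); 19·4 ≡ 1, so inverse 4.
n ≡ 39·19575·13 + 15·29025·7 + 8·31175·8 + 13·33669·4 = 16718138.
16718138 mod 841725 = 725363.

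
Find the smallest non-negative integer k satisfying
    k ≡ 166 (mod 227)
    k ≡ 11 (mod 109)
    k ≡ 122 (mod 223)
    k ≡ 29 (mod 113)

196609633

From k ≡ 166 (mod 227) write k = 166 + 227t. Substituting into k ≡ 11 (mod 109) gives 227t ≡ 63 (mod 109), and since 9⁻¹ ≡ 97 (mod 109), t ≡ 7. Hence k ≡ 166 + 227·7 = 1755 (mod 24743).
From k ≡ 1755 (mod 24743) write k = 1755 + 24743t. Substituting into k ≡ 122 (mod 223) gives 24743t ≡ 151 (mod 223), and since 213⁻¹ ≡ 156 (mod 223), t ≡ 141. Hence k ≡ 1755 + 24743·141 = 3490518 (mod 5517689).
From k ≡ 3490518 (mod 5517689) write k = 3490518 + 5517689t. Substituting into k ≡ 29 (mod 113) gives 5517689t ≡ 81 (mod 113), and since 12⁻¹ ≡ 66 (mod 113), t ≡ 35. Hence k ≡ 3490518 + 5517689·35 = 196609633 (mod 623498857).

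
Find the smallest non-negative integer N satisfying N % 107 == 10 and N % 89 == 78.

7821

Combine the congruences pairwise.
From N ≡ 10 (mod 107) write N = 10 + 107t. Substituting into N ≡ 78 (mod 89) gives 107t ≡ 68 (mod 89), and since 18⁻¹ ≡ 5 (mod 89), t ≡ 73. Hence N ≡ 10 + 107·73 = 7821 (mod 9523).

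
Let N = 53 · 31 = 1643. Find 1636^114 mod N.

Mod 53: 1636 ≡ 46; by Fermat, exponent reduces to 114 mod 52 = 10; 46^10 ≡ 36 (mod 53).
Mod 31: 1636 ≡ 24; by Fermat, exponent reduces to 114 mod 30 = 24; 24^24 ≡ 8 (mod 31).
Combine by CRT: x ≡ 36 (mod 53), x ≡ 8 (mod 31) ⇒ x ≡ 566 (mod 1643).

566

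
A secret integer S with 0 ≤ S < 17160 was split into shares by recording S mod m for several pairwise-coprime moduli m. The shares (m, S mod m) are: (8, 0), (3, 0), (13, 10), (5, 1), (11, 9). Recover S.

3936

The moduli are pairwise coprime; N = 8·3·13·5·11 = 17160.
N/8 = 2145; 2145 ≡ 1 (mod 8), inverse 1.
N/3 = 5720; 5720 ≡ 2 (mod 3); 2·2 ≡ 1, so inverse 2.
N/13 = 1320; 1320 ≡ 7 (mod 13); 7·2 ≡ 1, so inverse 2.
N/5 = 3432; 3432 ≡ 2 (mod 5); 2·3 ≡ 1, so inverse 3.
N/11 = 1560; 1560 ≡ 9 (mod 11); 9·5 ≡ 1, so inverse 5.
S ≡ 0·2145·1 + 0·5720·2 + 10·1320·2 + 1·3432·3 + 9·1560·5 = 106896.
106896 mod 17160 = 3936.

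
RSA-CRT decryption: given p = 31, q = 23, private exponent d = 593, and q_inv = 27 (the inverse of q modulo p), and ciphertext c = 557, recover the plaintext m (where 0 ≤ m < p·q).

681

d_p = d mod (p−1) = 593 mod 30 = 23; d_q = d mod (q−1) = 21.
m₁ = c^(d_p) mod p: c ≡ 30 (mod 31), and 30^23 mod 31 = 30.
m₂ = c^(d_q) mod q: c ≡ 5 (mod 23), and 5^21 mod 23 = 14.
h = q_inv·(m₁ − m₂) mod p = 27·(30 − 14) mod 31 = 29.
m = m₂ + h·q = 14 + 29·23 = 681.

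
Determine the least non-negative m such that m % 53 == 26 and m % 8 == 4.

Combine the congruences pairwise.
From m ≡ 26 (mod 53) write m = 26 + 53t. Substituting into m ≡ 4 (mod 8) gives 53t ≡ 2 (mod 8), and since 5⁻¹ ≡ 5 (mod 8), t ≡ 2. Hence m ≡ 26 + 53·2 = 132 (mod 424).

132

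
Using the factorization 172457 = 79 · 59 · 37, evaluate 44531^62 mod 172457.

3075

Mod 79: 44531 ≡ 54; 54^62 ≡ 73 (mod 79).
Mod 59: 44531 ≡ 45; by Fermat, exponent reduces to 62 mod 58 = 4; 45^4 ≡ 7 (mod 59).
Mod 37: 44531 ≡ 20; by Fermat, exponent reduces to 62 mod 36 = 26; 20^26 ≡ 4 (mod 37).
Combine by CRT: x ≡ 73 (mod 79), x ≡ 7 (mod 59), x ≡ 4 (mod 37) ⇒ x ≡ 3075 (mod 172457).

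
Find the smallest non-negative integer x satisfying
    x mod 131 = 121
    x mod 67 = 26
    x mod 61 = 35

112519

From x ≡ 121 (mod 131) write x = 121 + 131t. Substituting into x ≡ 26 (mod 67) gives 131t ≡ 39 (mod 67), and since 64⁻¹ ≡ 22 (mod 67), t ≡ 54. Hence x ≡ 121 + 131·54 = 7195 (mod 8777).
From x ≡ 7195 (mod 8777) write x = 7195 + 8777t. Substituting into x ≡ 35 (mod 61) gives 8777t ≡ 38 (mod 61), and since 54⁻¹ ≡ 26 (mod 61), t ≡ 12. Hence x ≡ 7195 + 8777·12 = 112519 (mod 535397).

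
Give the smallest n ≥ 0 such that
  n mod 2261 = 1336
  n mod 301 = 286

3597

gcd(2261, 301) = 7 and 7 | (286 − 1336), so the pair is consistent; merging gives n ≡ 3597 (mod 97223), where 97223 = lcm(2261, 301).
The solution is unique modulo lcm(2261, 301) = 97223.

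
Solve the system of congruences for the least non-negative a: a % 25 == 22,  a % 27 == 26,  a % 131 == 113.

The moduli are pairwise coprime; N = 25·27·131 = 88425.
N/25 = 3537; 3537 ≡ 12 (mod 25); 12·23 ≡ 1, so inverse 23.
N/27 = 3275; 3275 ≡ 8 (mod 27); 8·17 ≡ 1, so inverse 17.
N/131 = 675; 675 ≡ 20 (mod 131); 20·59 ≡ 1, so inverse 59.
a ≡ 22·3537·23 + 26·3275·17 + 113·675·59 = 7737497.
7737497 mod 88425 = 44522.

44522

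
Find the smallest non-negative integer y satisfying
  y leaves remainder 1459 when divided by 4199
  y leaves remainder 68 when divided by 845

Combine the congruences pairwise.
gcd(4199, 845) = 13 and 13 | (68 − 1459), so the pair is consistent; merging gives y ≡ 89638 (mod 272935), where 272935 = lcm(4199, 845).
The solution is unique modulo lcm(4199, 845) = 272935.

89638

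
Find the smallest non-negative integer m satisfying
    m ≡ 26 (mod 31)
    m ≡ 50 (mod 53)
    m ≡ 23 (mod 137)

The moduli are pairwise coprime; N = 31·53·137 = 225091.
N/31 = 7261; 7261 ≡ 7 (mod 31); 7·9 ≡ 1, so inverse 9.
N/53 = 4247; 4247 ≡ 7 (mod 53); 7·38 ≡ 1, so inverse 38.
N/137 = 1643; 1643 ≡ 136 (mod 137); 136·136 ≡ 1, so inverse 136.
m ≡ 26·7261·9 + 50·4247·38 + 23·1643·136 = 14907678.
14907678 mod 225091 = 51672.

51672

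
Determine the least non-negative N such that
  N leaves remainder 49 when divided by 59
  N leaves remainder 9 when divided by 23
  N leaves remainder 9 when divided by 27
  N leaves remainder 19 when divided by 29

The moduli are pairwise coprime; M = 59·23·27·29 = 1062531.
M/59 = 18009; 18009 ≡ 14 (mod 59); 14·38 ≡ 1, so inverse 38.
M/23 = 46197; 46197 ≡ 13 (mod 23); 13·16 ≡ 1, so inverse 16.
M/27 = 39353; 39353 ≡ 14 (mod 27); 14·2 ≡ 1, so inverse 2.
M/29 = 36639; 36639 ≡ 12 (mod 29); 12·17 ≡ 1, so inverse 17.
N ≡ 49·18009·38 + 9·46197·16 + 9·39353·2 + 19·36639·17 = 52727877.
52727877 mod 1062531 = 663858.

663858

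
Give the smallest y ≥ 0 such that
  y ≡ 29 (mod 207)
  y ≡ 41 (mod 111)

gcd(207, 111) = 3 and 3 | (41 − 29), so the pair is consistent; merging gives y ≡ 2927 (mod 7659), where 7659 = lcm(207, 111).
The solution is unique modulo lcm(207, 111) = 7659.

2927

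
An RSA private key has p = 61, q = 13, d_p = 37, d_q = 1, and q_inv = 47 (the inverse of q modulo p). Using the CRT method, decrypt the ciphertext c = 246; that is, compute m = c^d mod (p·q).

m₁ = c^(d_p) mod p: c ≡ 2 (mod 61), and 2^37 mod 61 = 55.
m₂ = c^(d_q) mod q: c ≡ 12 (mod 13), and 12^1 mod 13 = 12.
h = q_inv·(m₁ − m₂) mod p = 47·(55 − 12) mod 61 = 8.
m = m₂ + h·q = 12 + 8·13 = 116.

116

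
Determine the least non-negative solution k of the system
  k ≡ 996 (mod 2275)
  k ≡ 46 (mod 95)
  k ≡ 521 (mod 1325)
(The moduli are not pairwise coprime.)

gcd(2275, 95) = 5 and 5 | (46 − 996), so the pair is consistent; merging gives k ≡ 996 (mod 43225), where 43225 = lcm(2275, 95).
gcd(43225, 1325) = 25 and 25 | (521 − 996), so the pair is consistent; merging gives k ≡ 1989346 (mod 2290925), where 2290925 = lcm(43225, 1325).
The solution is unique modulo lcm(2275, 95, 1325) = 2290925.

1989346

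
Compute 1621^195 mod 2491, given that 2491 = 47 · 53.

2249

Mod 47: 1621 ≡ 23; by Fermat, exponent reduces to 195 mod 46 = 11; 23^11 ≡ 40 (mod 47).
Mod 53: 1621 ≡ 31; by Fermat, exponent reduces to 195 mod 52 = 39; 31^39 ≡ 23 (mod 53).
Combine by CRT: x ≡ 40 (mod 47), x ≡ 23 (mod 53) ⇒ x ≡ 2249 (mod 2491).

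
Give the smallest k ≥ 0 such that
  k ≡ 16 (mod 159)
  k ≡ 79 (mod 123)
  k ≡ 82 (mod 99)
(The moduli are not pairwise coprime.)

28000

Combine the congruences pairwise.
gcd(159, 123) = 3 and 3 | (79 − 16), so the pair is consistent; merging gives k ≡ 1924 (mod 6519), where 6519 = lcm(159, 123).
gcd(6519, 99) = 3 and 3 | (82 − 1924), so the pair is consistent; merging gives k ≡ 28000 (mod 215127), where 215127 = lcm(6519, 99).
The solution is unique modulo lcm(159, 123, 99) = 215127.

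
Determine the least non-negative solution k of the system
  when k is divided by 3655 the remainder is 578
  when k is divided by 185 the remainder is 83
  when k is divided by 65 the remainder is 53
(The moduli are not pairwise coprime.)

1393133

gcd(3655, 185) = 5 and 5 | (83 − 578), so the pair is consistent; merging gives k ≡ 40783 (mod 135235), where 135235 = lcm(3655, 185).
gcd(135235, 65) = 5 and 5 | (53 − 40783), so the pair is consistent; merging gives k ≡ 1393133 (mod 1758055), where 1758055 = lcm(135235, 65).
The solution is unique modulo lcm(3655, 185, 65) = 1758055.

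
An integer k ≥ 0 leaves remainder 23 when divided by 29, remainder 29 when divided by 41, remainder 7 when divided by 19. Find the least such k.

10115

From k ≡ 23 (mod 29) write k = 23 + 29t. Substituting into k ≡ 29 (mod 41) gives 29t ≡ 6 (mod 41), and since 29⁻¹ ≡ 17 (mod 41), t ≡ 20. Hence k ≡ 23 + 29·20 = 603 (mod 1189).
From k ≡ 603 (mod 1189) write k = 603 + 1189t. Substituting into k ≡ 7 (mod 19) gives 1189t ≡ 12 (mod 19), and since 11⁻¹ ≡ 7 (mod 19), t ≡ 8. Hence k ≡ 603 + 1189·8 = 10115 (mod 22591).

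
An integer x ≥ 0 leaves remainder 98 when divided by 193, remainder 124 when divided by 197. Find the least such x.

17854

From x ≡ 98 (mod 193) write x = 98 + 193t. Substituting into x ≡ 124 (mod 197) gives 193t ≡ 26 (mod 197), and since 193⁻¹ ≡ 49 (mod 197), t ≡ 92. Hence x ≡ 98 + 193·92 = 17854 (mod 38021).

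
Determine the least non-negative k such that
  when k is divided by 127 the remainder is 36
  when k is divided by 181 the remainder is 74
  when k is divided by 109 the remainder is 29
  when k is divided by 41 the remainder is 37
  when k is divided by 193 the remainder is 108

18900877652

Combine the congruences pairwise.
From k ≡ 36 (mod 127) write k = 36 + 127t. Substituting into k ≡ 74 (mod 181) gives 127t ≡ 38 (mod 181), and since 127⁻¹ ≡ 124 (mod 181), t ≡ 6. Hence k ≡ 36 + 127·6 = 798 (mod 22987).
From k ≡ 798 (mod 22987) write k = 798 + 22987t. Substituting into k ≡ 29 (mod 109) gives 22987t ≡ 103 (mod 109), and since 97⁻¹ ≡ 9 (mod 109), t ≡ 55. Hence k ≡ 798 + 22987·55 = 1265083 (mod 2505583).
From k ≡ 1265083 (mod 2505583) write k = 1265083 + 2505583t. Substituting into k ≡ 37 (mod 41) gives 2505583t ≡ 9 (mod 41), and since 32⁻¹ ≡ 9 (mod 41), t ≡ 40. Hence k ≡ 1265083 + 2505583·40 = 101488403 (mod 102728903).
From k ≡ 101488403 (mod 102728903) write k = 101488403 + 102728903t. Substituting into k ≡ 108 (mod 193) gives 102728903t ≡ 176 (mod 193), and since 21⁻¹ ≡ 46 (mod 193), t ≡ 183. Hence k ≡ 101488403 + 102728903·183 = 18900877652 (mod 19826678279).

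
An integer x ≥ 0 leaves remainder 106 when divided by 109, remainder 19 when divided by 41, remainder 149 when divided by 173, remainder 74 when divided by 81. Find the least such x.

The moduli are pairwise coprime; N = 109·41·173·81 = 62624097.
N/109 = 574533; 574533 ≡ 103 (mod 109); 103·18 ≡ 1, so inverse 18.
N/41 = 1527417; 1527417 ≡ 3 (mod 41); 3·14 ≡ 1, so inverse 14.
N/173 = 361989; 361989 ≡ 73 (mod 173); 73·64 ≡ 1, so inverse 64.
N/81 = 773137; 773137 ≡ 73 (mod 81); 73·10 ≡ 1, so inverse 10.
x ≡ 106·574533·18 + 19·1527417·14 + 149·361989·64 + 74·773137·10 = 5526550370.
5526550370 mod 62624097 = 15629834.

15629834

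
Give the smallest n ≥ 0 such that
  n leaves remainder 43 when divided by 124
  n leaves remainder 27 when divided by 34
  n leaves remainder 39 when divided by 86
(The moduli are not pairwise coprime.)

gcd(124, 34) = 2 and 2 | (27 − 43), so the pair is consistent; merging gives n ≡ 911 (mod 2108), where 2108 = lcm(124, 34).
gcd(2108, 86) = 2 and 2 | (39 − 911), so the pair is consistent; merging gives n ≡ 66259 (mod 90644), where 90644 = lcm(2108, 86).
The solution is unique modulo lcm(124, 34, 86) = 90644.

66259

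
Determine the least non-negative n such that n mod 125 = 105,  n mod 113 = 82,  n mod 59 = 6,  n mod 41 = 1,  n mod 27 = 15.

17777355

From n ≡ 105 (mod 125) write n = 105 + 125t. Substituting into n ≡ 82 (mod 113) gives 125t ≡ 90 (mod 113), and since 12⁻¹ ≡ 66 (mod 113), t ≡ 64. Hence n ≡ 105 + 125·64 = 8105 (mod 14125).
From n ≡ 8105 (mod 14125) write n = 8105 + 14125t. Substituting into n ≡ 6 (mod 59) gives 14125t ≡ 43 (mod 59), and since 24⁻¹ ≡ 32 (mod 59), t ≡ 19. Hence n ≡ 8105 + 14125·19 = 276480 (mod 833375).
From n ≡ 276480 (mod 833375) write n = 276480 + 833375t. Substituting into n ≡ 1 (mod 41) gives 833375t ≡ 25 (mod 41), and since 9⁻¹ ≡ 32 (mod 41), t ≡ 21. Hence n ≡ 276480 + 833375·21 = 17777355 (mod 34168375).
From n ≡ 17777355 (mod 34168375) write n = 17777355 + 34168375t. Substituting into n ≡ 15 (mod 27) gives 34168375t ≡ 0 (mod 27), and since 10⁻¹ ≡ 19 (mod 27), t ≡ 0. Hence n ≡ 17777355 + 34168375·0 = 17777355 (mod 922546125).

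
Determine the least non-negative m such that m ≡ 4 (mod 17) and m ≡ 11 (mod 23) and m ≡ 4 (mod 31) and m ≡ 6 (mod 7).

The moduli are pairwise coprime; N = 17·23·31·7 = 84847.
N/17 = 4991; 4991 ≡ 10 (mod 17); 10·12 ≡ 1, so inverse 12.
N/23 = 3689; 3689 ≡ 9 (mod 23); 9·18 ≡ 1, so inverse 18.
N/31 = 2737; 2737 ≡ 9 (mod 31); 9·7 ≡ 1, so inverse 7.
N/7 = 12121; 12121 ≡ 4 (mod 7); 4·2 ≡ 1, so inverse 2.
m ≡ 4·4991·12 + 11·3689·18 + 4·2737·7 + 6·12121·2 = 1192078.
1192078 mod 84847 = 4220.

4220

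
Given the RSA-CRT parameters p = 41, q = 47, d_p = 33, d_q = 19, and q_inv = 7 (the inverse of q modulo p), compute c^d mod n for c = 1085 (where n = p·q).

1748

m₁ = c^(d_p) mod p: c ≡ 19 (mod 41), and 19^33 mod 41 = 26.
m₂ = c^(d_q) mod q: c ≡ 4 (mod 47), and 4^19 mod 47 = 9.
h = q_inv·(m₁ − m₂) mod p = 7·(26 − 9) mod 41 = 37.
m = m₂ + h·q = 9 + 37·47 = 1748.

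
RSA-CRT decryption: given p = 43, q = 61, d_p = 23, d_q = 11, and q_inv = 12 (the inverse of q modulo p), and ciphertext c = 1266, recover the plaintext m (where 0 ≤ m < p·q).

1574

m₁ = c^(d_p) mod p: c ≡ 19 (mod 43), and 19^23 mod 43 = 26.
m₂ = c^(d_q) mod q: c ≡ 46 (mod 61), and 46^11 mod 61 = 49.
h = q_inv·(m₁ − m₂) mod p = 12·(26 − 49) mod 43 = 25.
m = m₂ + h·q = 49 + 25·61 = 1574.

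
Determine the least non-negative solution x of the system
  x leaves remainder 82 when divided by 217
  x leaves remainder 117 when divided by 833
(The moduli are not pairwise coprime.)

950

gcd(217, 833) = 7 and 7 | (117 − 82), so the pair is consistent; merging gives x ≡ 950 (mod 25823), where 25823 = lcm(217, 833).
The solution is unique modulo lcm(217, 833) = 25823.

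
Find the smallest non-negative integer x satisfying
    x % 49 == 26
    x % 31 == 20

516

From x ≡ 26 (mod 49) write x = 26 + 49t. Substituting into x ≡ 20 (mod 31) gives 49t ≡ 25 (mod 31), and since 18⁻¹ ≡ 19 (mod 31), t ≡ 10. Hence x ≡ 26 + 49·10 = 516 (mod 1519).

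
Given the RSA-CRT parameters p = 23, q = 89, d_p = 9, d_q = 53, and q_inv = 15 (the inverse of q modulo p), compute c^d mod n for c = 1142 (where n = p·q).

1348

m₁ = c^(d_p) mod p: c ≡ 15 (mod 23), and 15^9 mod 23 = 14.
m₂ = c^(d_q) mod q: c ≡ 74 (mod 89), and 74^53 mod 89 = 13.
h = q_inv·(m₁ − m₂) mod p = 15·(14 − 13) mod 23 = 15.
m = m₂ + h·q = 13 + 15·89 = 1348.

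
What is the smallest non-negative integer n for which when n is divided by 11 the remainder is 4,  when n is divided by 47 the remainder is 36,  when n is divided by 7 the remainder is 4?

1775

Combine the congruences pairwise.
From n ≡ 4 (mod 11) write n = 4 + 11t. Substituting into n ≡ 36 (mod 47) gives 11t ≡ 32 (mod 47), and since 11⁻¹ ≡ 30 (mod 47), t ≡ 20. Hence n ≡ 4 + 11·20 = 224 (mod 517).
From n ≡ 224 (mod 517) write n = 224 + 517t. Substituting into n ≡ 4 (mod 7) gives 517t ≡ 4 (mod 7), and since 6⁻¹ ≡ 6 (mod 7), t ≡ 3. Hence n ≡ 224 + 517·3 = 1775 (mod 3619).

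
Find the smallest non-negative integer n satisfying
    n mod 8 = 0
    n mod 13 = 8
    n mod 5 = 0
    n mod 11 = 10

From n ≡ 0 (mod 8) write n = 0 + 8t. Substituting into n ≡ 8 (mod 13) gives 8t ≡ 8 (mod 13), and since 8⁻¹ ≡ 5 (mod 13), t ≡ 1. Hence n ≡ 0 + 8·1 = 8 (mod 104).
From n ≡ 8 (mod 104) write n = 8 + 104t. Substituting into n ≡ 0 (mod 5) gives 104t ≡ 2 (mod 5), and since 4⁻¹ ≡ 4 (mod 5), t ≡ 3. Hence n ≡ 8 + 104·3 = 320 (mod 520).
From n ≡ 320 (mod 520) write n = 320 + 520t. Substituting into n ≡ 10 (mod 11) gives 520t ≡ 9 (mod 11), and since 3⁻¹ ≡ 4 (mod 11), t ≡ 3. Hence n ≡ 320 + 520·3 = 1880 (mod 5720).

1880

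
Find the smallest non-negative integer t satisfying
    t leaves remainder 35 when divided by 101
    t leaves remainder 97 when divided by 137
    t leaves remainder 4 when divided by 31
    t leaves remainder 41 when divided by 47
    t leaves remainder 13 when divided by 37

The moduli are pairwise coprime; N = 101·137·31·47·37 = 745938833.
N/101 = 7385533; 7385533 ≡ 9 (mod 101); 9·45 ≡ 1, so inverse 45.
N/137 = 5444809; 5444809 ≡ 18 (mod 137); 18·99 ≡ 1, so inverse 99.
N/31 = 24062543; 24062543 ≡ 2 (mod 31); 2·16 ≡ 1, so inverse 16.
N/47 = 15871039; 15871039 ≡ 32 (mod 47); 32·25 ≡ 1, so inverse 25.
N/37 = 20160509; 20160509 ≡ 23 (mod 37); 23·29 ≡ 1, so inverse 29.
t ≡ 35·7385533·45 + 97·5444809·99 + 4·24062543·16 + 41·15871039·25 + 13·20160509·29 = 89327044922.
89327044922 mod 745938833 = 560323795.

560323795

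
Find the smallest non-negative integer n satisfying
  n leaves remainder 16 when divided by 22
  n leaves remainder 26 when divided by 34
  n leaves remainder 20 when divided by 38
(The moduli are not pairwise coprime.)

Combine the congruences pairwise.
gcd(22, 34) = 2 and 2 | (26 − 16), so the pair is consistent; merging gives n ≡ 60 (mod 374), where 374 = lcm(22, 34).
gcd(374, 38) = 2 and 2 | (20 − 60), so the pair is consistent; merging gives n ≡ 4922 (mod 7106), where 7106 = lcm(374, 38).
The solution is unique modulo lcm(22, 34, 38) = 7106.

4922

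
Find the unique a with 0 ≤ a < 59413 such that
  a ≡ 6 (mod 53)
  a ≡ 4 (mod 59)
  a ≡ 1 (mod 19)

The moduli are pairwise coprime; N = 53·59·19 = 59413.
N/53 = 1121; 1121 ≡ 8 (mod 53); 8·20 ≡ 1, so inverse 20.
N/59 = 1007; 1007 ≡ 4 (mod 59); 4·15 ≡ 1, so inverse 15.
N/19 = 3127; 3127 ≡ 11 (mod 19); 11·7 ≡ 1, so inverse 7.
a ≡ 6·1121·20 + 4·1007·15 + 1·3127·7 = 216829.
216829 mod 59413 = 38590.

38590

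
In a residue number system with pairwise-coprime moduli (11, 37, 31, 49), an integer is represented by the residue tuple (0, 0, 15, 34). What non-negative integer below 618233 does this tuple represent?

The moduli are pairwise coprime; N = 11·37·31·49 = 618233.
N/11 = 56203; 56203 ≡ 4 (mod 11); 4·3 ≡ 1, so inverse 3.
N/37 = 16709; 16709 ≡ 22 (mod 37); 22·32 ≡ 1, so inverse 32.
N/31 = 19943; 19943 ≡ 10 (mod 31); 10·28 ≡ 1, so inverse 28.
N/49 = 12617; 12617 ≡ 24 (mod 49); 24·47 ≡ 1, so inverse 47.
x ≡ 0·56203·3 + 0·16709·32 + 15·19943·28 + 34·12617·47 = 28538026.
28538026 mod 618233 = 99308.

99308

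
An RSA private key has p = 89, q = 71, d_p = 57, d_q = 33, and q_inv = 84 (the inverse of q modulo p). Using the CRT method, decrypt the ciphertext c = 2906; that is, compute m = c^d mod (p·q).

m₁ = c^(d_p) mod p: c ≡ 58 (mod 89), and 58^57 mod 89 = 38.
m₂ = c^(d_q) mod q: c ≡ 66 (mod 71), and 66^33 mod 71 = 17.
h = q_inv·(m₁ − m₂) mod p = 84·(38 − 17) mod 89 = 73.
m = m₂ + h·q = 17 + 73·71 = 5200.

5200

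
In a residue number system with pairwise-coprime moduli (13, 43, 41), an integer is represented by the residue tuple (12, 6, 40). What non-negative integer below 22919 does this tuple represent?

4263

Combine the congruences pairwise.
From x ≡ 12 (mod 13) write x = 12 + 13t. Substituting into x ≡ 6 (mod 43) gives 13t ≡ 37 (mod 43), and since 13⁻¹ ≡ 10 (mod 43), t ≡ 26. Hence x ≡ 12 + 13·26 = 350 (mod 559).
From x ≡ 350 (mod 559) write x = 350 + 559t. Substituting into x ≡ 40 (mod 41) gives 559t ≡ 18 (mod 41), and since 26⁻¹ ≡ 30 (mod 41), t ≡ 7. Hence x ≡ 350 + 559·7 = 4263 (mod 22919).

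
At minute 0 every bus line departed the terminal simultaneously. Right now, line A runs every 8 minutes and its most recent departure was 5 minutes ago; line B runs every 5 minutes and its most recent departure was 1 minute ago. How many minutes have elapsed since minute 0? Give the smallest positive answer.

Combine the congruences pairwise.
From t ≡ 5 (mod 8) write t = 5 + 8s. Substituting into t ≡ 1 (mod 5) gives 8s ≡ 1 (mod 5), and since 3⁻¹ ≡ 2 (mod 5), s ≡ 2. Hence t ≡ 5 + 8·2 = 21 (mod 40).

21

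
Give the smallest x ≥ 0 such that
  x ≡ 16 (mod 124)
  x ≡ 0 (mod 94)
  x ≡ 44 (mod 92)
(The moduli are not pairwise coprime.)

53956

gcd(124, 94) = 2 and 2 | (0 − 16), so the pair is consistent; merging gives x ≡ 1504 (mod 5828), where 5828 = lcm(124, 94).
gcd(5828, 92) = 4 and 4 | (44 − 1504), so the pair is consistent; merging gives x ≡ 53956 (mod 134044), where 134044 = lcm(5828, 92).
The solution is unique modulo lcm(124, 94, 92) = 134044.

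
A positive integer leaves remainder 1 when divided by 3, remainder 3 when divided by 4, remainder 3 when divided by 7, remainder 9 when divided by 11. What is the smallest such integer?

The moduli are pairwise coprime; N = 3·4·7·11 = 924.
N/3 = 308; 308 ≡ 2 (mod 3); 2·2 ≡ 1, so inverse 2.
N/4 = 231; 231 ≡ 3 (mod 4); 3·3 ≡ 1, so inverse 3.
N/7 = 132; 132 ≡ 6 (mod 7); 6·6 ≡ 1, so inverse 6.
N/11 = 84; 84 ≡ 7 (mod 11); 7·8 ≡ 1, so inverse 8.
t ≡ 1·308·2 + 3·231·3 + 3·132·6 + 9·84·8 = 11119.
11119 mod 924 = 31.

31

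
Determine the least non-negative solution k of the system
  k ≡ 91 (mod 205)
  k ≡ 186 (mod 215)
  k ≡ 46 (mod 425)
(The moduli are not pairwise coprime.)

646046

gcd(205, 215) = 5 and 5 | (186 − 91), so the pair is consistent; merging gives k ≡ 2551 (mod 8815), where 8815 = lcm(205, 215).
gcd(8815, 425) = 5 and 5 | (46 − 2551), so the pair is consistent; merging gives k ≡ 646046 (mod 749275), where 749275 = lcm(8815, 425).
The solution is unique modulo lcm(205, 215, 425) = 749275.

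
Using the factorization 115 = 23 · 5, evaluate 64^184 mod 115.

16

Mod 23: 64 ≡ 18; by Fermat, exponent reduces to 184 mod 22 = 8; 18^8 ≡ 16 (mod 23).
Mod 5: 64 ≡ 4; since 4 | 184, by Fermat 4^184 ≡ 1 (mod 5).
Combine by CRT: x ≡ 16 (mod 23), x ≡ 1 (mod 5) ⇒ x ≡ 16 (mod 115).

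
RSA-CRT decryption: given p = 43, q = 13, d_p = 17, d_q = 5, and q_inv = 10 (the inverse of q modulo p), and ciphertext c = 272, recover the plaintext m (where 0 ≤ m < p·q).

38

m₁ = c^(d_p) mod p: c ≡ 14 (mod 43), and 14^17 mod 43 = 38.
m₂ = c^(d_q) mod q: c ≡ 12 (mod 13), and 12^5 mod 13 = 12.
h = q_inv·(m₁ − m₂) mod p = 10·(38 − 12) mod 43 = 2.
m = m₂ + h·q = 12 + 2·13 = 38.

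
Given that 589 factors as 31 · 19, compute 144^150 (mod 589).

Mod 31: 144 ≡ 20; since 30 | 150, by Fermat 20^150 ≡ 1 (mod 31).
Mod 19: 144 ≡ 11; by Fermat, exponent reduces to 150 mod 18 = 6; 11^6 ≡ 1 (mod 19).
Combine by CRT: x ≡ 1 (mod 31), x ≡ 1 (mod 19) ⇒ x ≡ 1 (mod 589).

1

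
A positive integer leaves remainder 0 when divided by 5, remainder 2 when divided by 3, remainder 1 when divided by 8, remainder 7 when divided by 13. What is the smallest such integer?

From a ≡ 0 (mod 5) write a = 0 + 5t. Substituting into a ≡ 2 (mod 3) gives 5t ≡ 2 (mod 3), and since 2⁻¹ ≡ 2 (mod 3), t ≡ 1. Hence a ≡ 0 + 5·1 = 5 (mod 15).
From a ≡ 5 (mod 15) write a = 5 + 15t. Substituting into a ≡ 1 (mod 8) gives 15t ≡ 4 (mod 8), and since 7⁻¹ ≡ 7 (mod 8), t ≡ 4. Hence a ≡ 5 + 15·4 = 65 (mod 120).
From a ≡ 65 (mod 120) write a = 65 + 120t. Substituting into a ≡ 7 (mod 13) gives 120t ≡ 7 (mod 13), and since 3⁻¹ ≡ 9 (mod 13), t ≡ 11. Hence a ≡ 65 + 120·11 = 1385 (mod 1560).

1385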